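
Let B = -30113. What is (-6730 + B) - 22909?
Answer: -59752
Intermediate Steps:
(-6730 + B) - 22909 = (-6730 - 30113) - 22909 = -36843 - 22909 = -59752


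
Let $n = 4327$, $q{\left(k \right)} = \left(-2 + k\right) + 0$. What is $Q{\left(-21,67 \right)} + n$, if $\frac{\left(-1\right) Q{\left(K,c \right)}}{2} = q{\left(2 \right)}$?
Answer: $4327$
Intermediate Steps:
$q{\left(k \right)} = -2 + k$
$Q{\left(K,c \right)} = 0$ ($Q{\left(K,c \right)} = - 2 \left(-2 + 2\right) = \left(-2\right) 0 = 0$)
$Q{\left(-21,67 \right)} + n = 0 + 4327 = 4327$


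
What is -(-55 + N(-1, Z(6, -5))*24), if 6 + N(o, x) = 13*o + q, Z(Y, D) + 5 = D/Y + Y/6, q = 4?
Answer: 415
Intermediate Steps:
Z(Y, D) = -5 + Y/6 + D/Y (Z(Y, D) = -5 + (D/Y + Y/6) = -5 + (Y/6 + D/Y) = -5 + Y/6 + D/Y)
N(o, x) = -2 + 13*o (N(o, x) = -6 + (13*o + 4) = -6 + (4 + 13*o) = -2 + 13*o)
-(-55 + N(-1, Z(6, -5))*24) = -(-55 + (-2 + 13*(-1))*24) = -(-55 + (-2 - 13)*24) = -(-55 - 15*24) = -(-55 - 360) = -1*(-415) = 415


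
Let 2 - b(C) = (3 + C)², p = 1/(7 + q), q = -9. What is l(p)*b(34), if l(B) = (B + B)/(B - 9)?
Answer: -2734/19 ≈ -143.89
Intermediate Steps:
p = -½ (p = 1/(7 - 9) = 1/(-2) = -½ ≈ -0.50000)
b(C) = 2 - (3 + C)²
l(B) = 2*B/(-9 + B) (l(B) = (2*B)/(-9 + B) = 2*B/(-9 + B))
l(p)*b(34) = (2*(-½)/(-9 - ½))*(2 - (3 + 34)²) = (2*(-½)/(-19/2))*(2 - 1*37²) = (2*(-½)*(-2/19))*(2 - 1*1369) = 2*(2 - 1369)/19 = (2/19)*(-1367) = -2734/19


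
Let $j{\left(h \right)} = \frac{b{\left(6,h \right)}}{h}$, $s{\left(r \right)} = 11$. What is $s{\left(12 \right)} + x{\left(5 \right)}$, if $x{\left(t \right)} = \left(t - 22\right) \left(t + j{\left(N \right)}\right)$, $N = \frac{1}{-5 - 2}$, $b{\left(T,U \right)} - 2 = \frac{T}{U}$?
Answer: $-4834$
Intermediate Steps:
$b{\left(T,U \right)} = 2 + \frac{T}{U}$
$N = - \frac{1}{7}$ ($N = \frac{1}{-7} = - \frac{1}{7} \approx -0.14286$)
$j{\left(h \right)} = \frac{2 + \frac{6}{h}}{h}$
$x{\left(t \right)} = \left(-22 + t\right) \left(280 + t\right)$ ($x{\left(t \right)} = \left(t - 22\right) \left(t + \frac{2 \left(3 - \frac{1}{7}\right)}{\frac{1}{49}}\right) = \left(-22 + t\right) \left(t + 2 \cdot 49 \cdot \frac{20}{7}\right) = \left(-22 + t\right) \left(t + 280\right) = \left(-22 + t\right) \left(280 + t\right)$)
$s{\left(12 \right)} + x{\left(5 \right)} = 11 + \left(-6160 + 5^{2} + 258 \cdot 5\right) = 11 + \left(-6160 + 25 + 1290\right) = 11 - 4845 = -4834$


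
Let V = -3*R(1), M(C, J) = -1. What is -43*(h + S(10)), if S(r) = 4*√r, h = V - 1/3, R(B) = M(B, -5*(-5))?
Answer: -344/3 - 172*√10 ≈ -658.58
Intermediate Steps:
R(B) = -1
V = 3 (V = -3*(-1) = 3)
h = 8/3 (h = 3 - 1/3 = 3 - 1*⅓ = 3 - ⅓ = 8/3 ≈ 2.6667)
-43*(h + S(10)) = -43*(8/3 + 4*√10) = -344/3 - 172*√10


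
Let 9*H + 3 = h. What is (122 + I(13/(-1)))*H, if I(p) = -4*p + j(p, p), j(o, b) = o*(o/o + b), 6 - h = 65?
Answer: -6820/3 ≈ -2273.3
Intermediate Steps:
h = -59 (h = 6 - 1*65 = 6 - 65 = -59)
H = -62/9 (H = -⅓ + (⅑)*(-59) = -⅓ - 59/9 = -62/9 ≈ -6.8889)
j(o, b) = o*(1 + b)
I(p) = -4*p + p*(1 + p)
(122 + I(13/(-1)))*H = (122 + (13/(-1))*(-3 + 13/(-1)))*(-62/9) = (122 + (13*(-1))*(-3 + 13*(-1)))*(-62/9) = (122 - 13*(-3 - 13))*(-62/9) = (122 - 13*(-16))*(-62/9) = (122 + 208)*(-62/9) = 330*(-62/9) = -6820/3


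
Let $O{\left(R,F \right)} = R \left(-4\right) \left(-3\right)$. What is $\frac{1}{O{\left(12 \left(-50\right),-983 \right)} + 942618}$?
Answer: $\frac{1}{935418} \approx 1.069 \cdot 10^{-6}$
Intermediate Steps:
$O{\left(R,F \right)} = 12 R$ ($O{\left(R,F \right)} = - 4 R \left(-3\right) = 12 R$)
$\frac{1}{O{\left(12 \left(-50\right),-983 \right)} + 942618} = \frac{1}{12 \cdot 12 \left(-50\right) + 942618} = \frac{1}{12 \left(-600\right) + 942618} = \frac{1}{-7200 + 942618} = \frac{1}{935418}$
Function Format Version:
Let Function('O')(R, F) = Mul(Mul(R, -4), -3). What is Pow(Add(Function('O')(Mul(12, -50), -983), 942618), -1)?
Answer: Rational(1, 935418) ≈ 1.0690e-6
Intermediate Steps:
Function('O')(R, F) = Mul(12, R) (Function('O')(R, F) = Mul(Mul(-4, R), -3) = Mul(12, R))
Pow(Add(Function('O')(Mul(12, -50), -983), 942618), -1) = Pow(Add(Mul(12, Mul(12, -50)), 942618), -1) = Pow(Add(Mul(12, -600), 942618), -1) = Pow(Add(-7200, 942618), -1) = Pow(935418, -1) = Rational(1, 935418)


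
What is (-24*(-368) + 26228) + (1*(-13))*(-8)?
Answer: 35164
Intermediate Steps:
(-24*(-368) + 26228) + (1*(-13))*(-8) = (8832 + 26228) - 13*(-8) = 35060 + 104 = 35164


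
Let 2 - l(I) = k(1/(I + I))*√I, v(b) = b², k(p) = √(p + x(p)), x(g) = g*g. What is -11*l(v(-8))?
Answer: -22 + 11*√129/16 ≈ -14.191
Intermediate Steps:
x(g) = g²
k(p) = √(p + p²)
l(I) = 2 - √2*√I*√((1 + 1/(2*I))/I)/2 (l(I) = 2 - √((1 + 1/(I + I))/(I + I))*√I = 2 - √((1 + 1/(2*I))/((2*I)))*√I = 2 - √((1/(2*I))*(1 + 1/(2*I)))*√I = 2 - √((1 + 1/(2*I))/(2*I))*√I = 2 - √2*√((1 + 1/(2*I))/I)/2*√I = 2 - √2*√I*√((1 + 1/(2*I))/I)/2)
-11*l(v(-8)) = -11*(2 - √((-8)²)*√((1 + 2*(-8)²)/((-8)²)²)/2) = -11*(2 - √64*√((1 + 2*64)/64²)/2) = -11*(2 - ½*8*√((1 + 128)/4096)) = -11*(2 - ½*8*√((1/4096)*129)) = -11*(2 - ½*8*√(129/4096)) = -11*(2 - ½*8*√129/64) = -11*(2 - √129/16) = -22 + 11*√129/16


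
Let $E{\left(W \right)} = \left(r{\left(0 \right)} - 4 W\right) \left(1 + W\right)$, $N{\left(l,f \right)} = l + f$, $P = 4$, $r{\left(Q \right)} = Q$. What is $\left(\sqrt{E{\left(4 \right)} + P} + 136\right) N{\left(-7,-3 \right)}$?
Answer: $-1360 - 20 i \sqrt{19} \approx -1360.0 - 87.178 i$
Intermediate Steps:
$N{\left(l,f \right)} = f + l$
$E{\left(W \right)} = - 4 W \left(1 + W\right)$ ($E{\left(W \right)} = \left(0 - 4 W\right) \left(1 + W\right) = - 4 W \left(1 + W\right)$)
$\left(\sqrt{E{\left(4 \right)} + P} + 136\right) N{\left(-7,-3 \right)} = \left(\sqrt{4 \cdot 4 \left(-1 - 4\right) + 4} + 136\right) \left(-3 - 7\right) = \left(\sqrt{4 \cdot 4 \left(-1 - 4\right) + 4} + 136\right) \left(-10\right) = \left(\sqrt{4 \cdot 4 \left(-5\right) + 4} + 136\right) \left(-10\right) = \left(\sqrt{-80 + 4} + 136\right) \left(-10\right) = \left(\sqrt{-76} + 136\right) \left(-10\right) = \left(2 i \sqrt{19} + 136\right) \left(-10\right) = \left(136 + 2 i \sqrt{19}\right) \left(-10\right) = -1360 - 20 i \sqrt{19}$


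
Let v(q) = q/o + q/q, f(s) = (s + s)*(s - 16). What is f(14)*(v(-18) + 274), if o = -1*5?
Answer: -78008/5 ≈ -15602.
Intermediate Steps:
o = -5
f(s) = 2*s*(-16 + s) (f(s) = (2*s)*(-16 + s) = 2*s*(-16 + s))
v(q) = 1 - q/5 (v(q) = q/(-5) + q/q = q*(-1/5) + 1 = -q/5 + 1 = 1 - q/5)
f(14)*(v(-18) + 274) = (2*14*(-16 + 14))*((1 - 1/5*(-18)) + 274) = (2*14*(-2))*((1 + 18/5) + 274) = -56*(23/5 + 274) = -56*1393/5 = -78008/5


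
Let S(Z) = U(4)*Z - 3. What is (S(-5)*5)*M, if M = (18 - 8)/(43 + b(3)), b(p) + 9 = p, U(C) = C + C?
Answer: -2150/37 ≈ -58.108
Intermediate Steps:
U(C) = 2*C
b(p) = -9 + p
S(Z) = -3 + 8*Z (S(Z) = (2*4)*Z - 3 = 8*Z - 3 = -3 + 8*Z)
M = 10/37 (M = (18 - 8)/(43 + (-9 + 3)) = 10/(43 - 6) = 10/37 ≈ 0.27027)
(S(-5)*5)*M = ((-3 + 8*(-5))*5)*(10/37) = ((-3 - 40)*5)*(10/37) = -43*5*(10/37) = -215*10/37 = -2150/37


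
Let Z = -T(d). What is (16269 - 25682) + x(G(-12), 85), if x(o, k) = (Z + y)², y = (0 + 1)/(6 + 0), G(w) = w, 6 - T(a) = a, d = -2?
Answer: -336659/36 ≈ -9351.6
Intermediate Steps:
T(a) = 6 - a
Z = -8 (Z = -(6 - 1*(-2)) = -(6 + 2) = -1*8 = -8)
y = ⅙ (y = 1/6 = 1*(⅙) = ⅙ ≈ 0.16667)
x(o, k) = 2209/36 (x(o, k) = (-8 + ⅙)² = (-47/6)² = 2209/36)
(16269 - 25682) + x(G(-12), 85) = (16269 - 25682) + 2209/36 = -9413 + 2209/36 = -336659/36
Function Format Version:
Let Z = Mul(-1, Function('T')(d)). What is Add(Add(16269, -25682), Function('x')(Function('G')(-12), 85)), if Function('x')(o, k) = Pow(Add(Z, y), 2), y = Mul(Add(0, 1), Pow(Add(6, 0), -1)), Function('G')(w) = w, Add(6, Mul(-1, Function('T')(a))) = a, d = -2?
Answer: Rational(-336659, 36) ≈ -9351.6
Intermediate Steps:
Function('T')(a) = Add(6, Mul(-1, a))
Z = -8 (Z = Mul(-1, Add(6, Mul(-1, -2))) = Mul(-1, Add(6, 2)) = Mul(-1, 8) = -8)
y = Rational(1, 6) (y = Mul(1, Pow(6, -1)) = Mul(1, Rational(1, 6)) = Rational(1, 6) ≈ 0.16667)
Function('x')(o, k) = Rational(2209, 36) (Function('x')(o, k) = Pow(Add(-8, Rational(1, 6)), 2) = Pow(Rational(-47, 6), 2) = Rational(2209, 36))
Add(Add(16269, -25682), Function('x')(Function('G')(-12), 85)) = Add(Add(16269, -25682), Rational(2209, 36)) = Add(-9413, Rational(2209, 36)) = Rational(-336659, 36)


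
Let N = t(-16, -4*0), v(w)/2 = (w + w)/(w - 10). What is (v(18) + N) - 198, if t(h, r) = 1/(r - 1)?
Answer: -190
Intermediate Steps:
t(h, r) = 1/(-1 + r)
v(w) = 4*w/(-10 + w) (v(w) = 2*((w + w)/(w - 10)) = 2*((2*w)/(-10 + w)) = 2*(2*w/(-10 + w)) = 4*w/(-10 + w))
N = -1 (N = 1/(-1 - 4*0) = 1/(-1 + 0) = 1/(-1) = -1)
(v(18) + N) - 198 = (4*18/(-10 + 18) - 1) - 198 = (4*18/8 - 1) - 198 = (4*18*(⅛) - 1) - 198 = (9 - 1) - 198 = 8 - 198 = -190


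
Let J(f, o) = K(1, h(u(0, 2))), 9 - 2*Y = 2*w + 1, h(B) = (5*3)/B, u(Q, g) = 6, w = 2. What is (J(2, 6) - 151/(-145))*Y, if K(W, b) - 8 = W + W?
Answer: 3202/145 ≈ 22.083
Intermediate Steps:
h(B) = 15/B
Y = 2 (Y = 9/2 - (2*2 + 1)/2 = 9/2 - (4 + 1)/2 = 9/2 - ½*5 = 9/2 - 5/2 = 2)
K(W, b) = 8 + 2*W (K(W, b) = 8 + (W + W) = 8 + 2*W)
J(f, o) = 10 (J(f, o) = 8 + 2*1 = 8 + 2 = 10)
(J(2, 6) - 151/(-145))*Y = (10 - 151/(-145))*2 = (10 - 151*(-1/145))*2 = (10 + 151/145)*2 = (1601/145)*2 = 3202/145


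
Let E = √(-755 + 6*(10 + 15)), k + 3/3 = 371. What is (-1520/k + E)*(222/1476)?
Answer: -76/123 + 407*I*√5/246 ≈ -0.61789 + 3.6995*I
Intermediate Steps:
k = 370 (k = -1 + 371 = 370)
E = 11*I*√5 (E = √(-755 + 6*25) = √(-755 + 150) = √(-605) = 11*I*√5 ≈ 24.597*I)
(-1520/k + E)*(222/1476) = (-1520/370 + 11*I*√5)*(222/1476) = (-1520*1/370 + 11*I*√5)*(222*(1/1476)) = (-152/37 + 11*I*√5)*(37/246) = -76/123 + 407*I*√5/246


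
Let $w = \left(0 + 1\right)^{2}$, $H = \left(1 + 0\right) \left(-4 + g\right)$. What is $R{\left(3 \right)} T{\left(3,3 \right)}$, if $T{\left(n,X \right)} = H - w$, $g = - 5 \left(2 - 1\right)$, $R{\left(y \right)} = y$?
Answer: $-30$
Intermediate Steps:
$g = -5$ ($g = \left(-5\right) 1 = -5$)
$H = -9$ ($H = \left(1 + 0\right) \left(-4 - 5\right) = 1 \left(-9\right) = -9$)
$w = 1$ ($w = 1^{2} = 1$)
$T{\left(n,X \right)} = -10$ ($T{\left(n,X \right)} = -9 - 1 = -10$)
$R{\left(3 \right)} T{\left(3,3 \right)} = 3 \left(-10\right) = -30$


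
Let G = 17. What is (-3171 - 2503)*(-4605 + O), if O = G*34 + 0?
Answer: 22849198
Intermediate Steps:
O = 578 (O = 17*34 + 0 = 578 + 0 = 578)
(-3171 - 2503)*(-4605 + O) = (-3171 - 2503)*(-4605 + 578) = -5674*(-4027) = 22849198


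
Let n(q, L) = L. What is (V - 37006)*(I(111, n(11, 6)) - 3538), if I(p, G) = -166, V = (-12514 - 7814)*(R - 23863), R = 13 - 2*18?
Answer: -1798357197808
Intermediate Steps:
R = -23 (R = 13 - 36 = -23)
V = 485554608 (V = (-12514 - 7814)*(-23 - 23863) = -20328*(-23886) = 485554608)
(V - 37006)*(I(111, n(11, 6)) - 3538) = (485554608 - 37006)*(-166 - 3538) = 485517602*(-3704) = -1798357197808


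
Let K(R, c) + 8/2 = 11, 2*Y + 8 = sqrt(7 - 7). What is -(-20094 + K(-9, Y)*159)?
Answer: 18981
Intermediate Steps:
Y = -4 (Y = -4 + sqrt(7 - 7)/2 = -4 + sqrt(0)/2 = -4 + (1/2)*0 = -4 + 0 = -4)
K(R, c) = 7 (K(R, c) = -4 + 11 = 7)
-(-20094 + K(-9, Y)*159) = -(-20094 + 7*159) = -(-20094 + 1113) = -1*(-18981) = 18981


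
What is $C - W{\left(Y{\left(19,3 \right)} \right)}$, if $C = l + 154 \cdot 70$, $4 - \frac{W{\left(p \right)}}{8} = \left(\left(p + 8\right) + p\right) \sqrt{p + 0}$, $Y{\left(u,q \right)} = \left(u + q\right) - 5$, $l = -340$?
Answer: $10408 + 336 \sqrt{17} \approx 11793.0$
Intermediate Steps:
$Y{\left(u,q \right)} = -5 + q + u$ ($Y{\left(u,q \right)} = \left(q + u\right) - 5 = -5 + q + u$)
$W{\left(p \right)} = 32 - 8 \sqrt{p} \left(8 + 2 p\right)$ ($W{\left(p \right)} = 32 - 8 \left(\left(p + 8\right) + p\right) \sqrt{p + 0} = 32 - 8 \left(\left(8 + p\right) + p\right) \sqrt{p} = 32 - 8 \left(8 + 2 p\right) \sqrt{p} = 32 - 8 \sqrt{p} \left(8 + 2 p\right)$)
$C = 10440$ ($C = -340 + 154 \cdot 70 = -340 + 10780 = 10440$)
$C - W{\left(Y{\left(19,3 \right)} \right)} = 10440 - \left(32 - 64 \sqrt{-5 + 3 + 19} - 16 \left(-5 + 3 + 19\right)^{\frac{3}{2}}\right) = 10440 - \left(32 - 64 \sqrt{17} - 16 \cdot 17^{\frac{3}{2}}\right) = 10440 - \left(32 - 64 \sqrt{17} - 16 \cdot 17 \sqrt{17}\right) = 10440 - \left(32 - 64 \sqrt{17} - 272 \sqrt{17}\right) = 10440 - \left(32 - 336 \sqrt{17}\right) = 10408 + 336 \sqrt{17}$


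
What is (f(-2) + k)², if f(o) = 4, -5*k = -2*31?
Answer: 6724/25 ≈ 268.96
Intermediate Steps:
k = 62/5 (k = -(-2)*31/5 = -⅕*(-62) = 62/5 ≈ 12.400)
(f(-2) + k)² = (4 + 62/5)² = (82/5)² = 6724/25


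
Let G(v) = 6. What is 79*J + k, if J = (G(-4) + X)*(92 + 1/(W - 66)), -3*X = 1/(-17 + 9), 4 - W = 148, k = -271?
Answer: 43986661/1008 ≈ 43638.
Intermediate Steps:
W = -144 (W = 4 - 1*148 = 4 - 148 = -144)
X = 1/24 (X = -1/(3*(-17 + 9)) = -⅓/(-8) = -⅓*(-⅛) = 1/24 ≈ 0.041667)
J = 560251/1008 (J = (6 + 1/24)*(92 + 1/(-144 - 66)) = 145*(92 + 1/(-210))/24 = 145*(92 - 1/210)/24 = (145/24)*(19319/210) = 560251/1008 ≈ 555.80)
79*J + k = 79*(560251/1008) - 271 = 44259829/1008 - 271 = 43986661/1008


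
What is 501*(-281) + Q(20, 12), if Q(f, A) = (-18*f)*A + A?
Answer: -145089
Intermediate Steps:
Q(f, A) = A - 18*A*f (Q(f, A) = -18*A*f + A = A - 18*A*f)
501*(-281) + Q(20, 12) = 501*(-281) + 12*(1 - 18*20) = -140781 + 12*(1 - 360) = -140781 + 12*(-359) = -140781 - 4308 = -145089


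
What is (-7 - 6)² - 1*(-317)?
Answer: 486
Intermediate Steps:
(-7 - 6)² - 1*(-317) = (-13)² + 317 = 169 + 317 = 486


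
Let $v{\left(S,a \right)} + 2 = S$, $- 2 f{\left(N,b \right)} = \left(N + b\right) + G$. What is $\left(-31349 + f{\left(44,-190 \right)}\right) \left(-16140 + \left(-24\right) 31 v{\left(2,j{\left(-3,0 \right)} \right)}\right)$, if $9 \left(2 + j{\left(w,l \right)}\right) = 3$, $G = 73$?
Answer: $505383750$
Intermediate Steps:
$j{\left(w,l \right)} = - \frac{5}{3}$ ($j{\left(w,l \right)} = -2 + \frac{1}{9} \cdot 3 = -2 + \frac{1}{3} = - \frac{5}{3}$)
$f{\left(N,b \right)} = - \frac{73}{2} - \frac{N}{2} - \frac{b}{2}$ ($f{\left(N,b \right)} = - \frac{\left(N + b\right) + 73}{2} = - \frac{73 + N + b}{2} = - \frac{73}{2} - \frac{N}{2} - \frac{b}{2}$)
$v{\left(S,a \right)} = -2 + S$
$\left(-31349 + f{\left(44,-190 \right)}\right) \left(-16140 + \left(-24\right) 31 v{\left(2,j{\left(-3,0 \right)} \right)}\right) = \left(-31349 - - \frac{73}{2}\right) \left(-16140 + \left(-24\right) 31 \left(-2 + 2\right)\right) = \left(-31349 - - \frac{73}{2}\right) \left(-16140 - 0\right) = \left(-31349 + \frac{73}{2}\right) \left(-16140 + 0\right) = \left(- \frac{62625}{2}\right) \left(-16140\right) = 505383750$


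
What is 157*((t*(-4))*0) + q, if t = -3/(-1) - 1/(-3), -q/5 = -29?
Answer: 145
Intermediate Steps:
q = 145 (q = -5*(-29) = 145)
t = 10/3 (t = -3*(-1) - 1*(-⅓) = 3 + ⅓ = 10/3 ≈ 3.3333)
157*((t*(-4))*0) + q = 157*(((10/3)*(-4))*0) + 145 = 157*(-40/3*0) + 145 = 157*0 + 145 = 0 + 145 = 145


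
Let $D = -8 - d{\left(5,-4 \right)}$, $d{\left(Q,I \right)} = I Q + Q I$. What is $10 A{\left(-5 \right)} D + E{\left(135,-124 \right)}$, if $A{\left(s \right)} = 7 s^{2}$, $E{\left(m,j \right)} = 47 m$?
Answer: $62345$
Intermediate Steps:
$d{\left(Q,I \right)} = 2 I Q$ ($d{\left(Q,I \right)} = I Q + I Q = 2 I Q$)
$D = 32$ ($D = -8 - 2 \left(-4\right) 5 = -8 - -40 = -8 + 40 = 32$)
$10 A{\left(-5 \right)} D + E{\left(135,-124 \right)} = 10 \cdot 7 \left(-5\right)^{2} \cdot 32 + 47 \cdot 135 = 10 \cdot 7 \cdot 25 \cdot 32 + 6345 = 10 \cdot 175 \cdot 32 + 6345 = 1750 \cdot 32 + 6345 = 56000 + 6345 = 62345$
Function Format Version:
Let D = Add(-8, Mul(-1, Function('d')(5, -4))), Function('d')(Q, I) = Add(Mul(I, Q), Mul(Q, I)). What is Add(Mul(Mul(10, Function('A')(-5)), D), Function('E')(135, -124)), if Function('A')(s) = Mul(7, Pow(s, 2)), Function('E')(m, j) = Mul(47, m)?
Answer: 62345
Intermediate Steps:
Function('d')(Q, I) = Mul(2, I, Q) (Function('d')(Q, I) = Add(Mul(I, Q), Mul(I, Q)) = Mul(2, I, Q))
D = 32 (D = Add(-8, Mul(-1, Mul(2, -4, 5))) = Add(-8, Mul(-1, -40)) = Add(-8, 40) = 32)
Add(Mul(Mul(10, Function('A')(-5)), D), Function('E')(135, -124)) = Add(Mul(Mul(10, Mul(7, Pow(-5, 2))), 32), Mul(47, 135)) = Add(Mul(Mul(10, Mul(7, 25)), 32), 6345) = Add(Mul(Mul(10, 175), 32), 6345) = Add(Mul(1750, 32), 6345) = Add(56000, 6345) = 62345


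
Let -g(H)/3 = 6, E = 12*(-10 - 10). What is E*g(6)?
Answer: 4320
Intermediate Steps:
E = -240 (E = 12*(-20) = -240)
g(H) = -18 (g(H) = -3*6 = -18)
E*g(6) = -240*(-18) = 4320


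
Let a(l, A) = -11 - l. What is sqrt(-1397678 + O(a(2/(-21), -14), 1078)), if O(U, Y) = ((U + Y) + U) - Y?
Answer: 44*I*sqrt(318381)/21 ≈ 1182.2*I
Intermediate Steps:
O(U, Y) = 2*U (O(U, Y) = (Y + 2*U) - Y = 2*U)
sqrt(-1397678 + O(a(2/(-21), -14), 1078)) = sqrt(-1397678 + 2*(-11 - 2/(-21))) = sqrt(-1397678 + 2*(-11 - 2*(-1)/21)) = sqrt(-1397678 + 2*(-11 - 1*(-2/21))) = sqrt(-1397678 + 2*(-11 + 2/21)) = sqrt(-1397678 + 2*(-229/21)) = sqrt(-1397678 - 458/21) = sqrt(-29351696/21) = 44*I*sqrt(318381)/21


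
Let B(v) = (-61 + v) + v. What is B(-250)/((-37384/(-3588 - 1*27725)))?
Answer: -17566593/37384 ≈ -469.90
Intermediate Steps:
B(v) = -61 + 2*v
B(-250)/((-37384/(-3588 - 1*27725))) = (-61 + 2*(-250))/((-37384/(-3588 - 1*27725))) = (-61 - 500)/((-37384/(-3588 - 27725))) = -561/((-37384/(-31313))) = -561/((-37384*(-1/31313))) = -561/37384/31313 = -561*31313/37384 = -17566593/37384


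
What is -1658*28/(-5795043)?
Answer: 46424/5795043 ≈ 0.0080110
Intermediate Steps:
-1658*28/(-5795043) = -46424*(-1/5795043) = 46424/5795043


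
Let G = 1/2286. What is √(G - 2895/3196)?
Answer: I*√335610481051/608838 ≈ 0.95152*I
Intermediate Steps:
G = 1/2286 ≈ 0.00043745
√(G - 2895/3196) = √(1/2286 - 2895/3196) = √(-3307387/3653028) = I*√335610481051/608838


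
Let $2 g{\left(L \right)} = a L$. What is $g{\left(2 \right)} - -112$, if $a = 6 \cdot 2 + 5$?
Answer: $129$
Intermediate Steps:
$a = 17$ ($a = 12 + 5 = 17$)
$g{\left(L \right)} = \frac{17 L}{2}$
$g{\left(2 \right)} - -112 = \frac{17}{2} \cdot 2 - -112 = 17 + 112 = 129$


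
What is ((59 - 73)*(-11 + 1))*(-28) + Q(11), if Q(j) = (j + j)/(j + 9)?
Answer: -39189/10 ≈ -3918.9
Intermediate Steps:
Q(j) = 2*j/(9 + j) (Q(j) = (2*j)/(9 + j) = 2*j/(9 + j))
((59 - 73)*(-11 + 1))*(-28) + Q(11) = ((59 - 73)*(-11 + 1))*(-28) + 2*11/(9 + 11) = -14*(-10)*(-28) + 2*11/20 = 140*(-28) + 2*11*(1/20) = -3920 + 11/10 = -39189/10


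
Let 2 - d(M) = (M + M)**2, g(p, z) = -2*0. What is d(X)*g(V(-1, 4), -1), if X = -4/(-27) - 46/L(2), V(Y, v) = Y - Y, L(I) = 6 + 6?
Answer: 0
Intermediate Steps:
L(I) = 12
V(Y, v) = 0
g(p, z) = 0
X = -199/54 (X = -4/(-27) - 46/12 = -4*(-1/27) - 46*1/12 = 4/27 - 23/6 = -199/54 ≈ -3.6852)
d(M) = 2 - 4*M**2 (d(M) = 2 - (M + M)**2 = 2 - (2*M)**2 = 2 - 4*M**2)
d(X)*g(V(-1, 4), -1) = (2 - 4*(-199/54)**2)*0 = (2 - 4*39601/2916)*0 = (2 - 39601/729)*0 = -38143/729*0 = 0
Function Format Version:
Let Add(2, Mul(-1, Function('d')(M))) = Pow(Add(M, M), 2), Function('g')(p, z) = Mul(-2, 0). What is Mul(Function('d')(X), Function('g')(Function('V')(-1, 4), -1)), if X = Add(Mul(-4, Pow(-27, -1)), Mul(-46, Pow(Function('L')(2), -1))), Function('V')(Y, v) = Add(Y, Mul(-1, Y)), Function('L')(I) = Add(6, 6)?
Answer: 0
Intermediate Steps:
Function('L')(I) = 12
Function('V')(Y, v) = 0
Function('g')(p, z) = 0
X = Rational(-199, 54) (X = Add(Mul(-4, Pow(-27, -1)), Mul(-46, Pow(12, -1))) = Add(Mul(-4, Rational(-1, 27)), Mul(-46, Rational(1, 12))) = Add(Rational(4, 27), Rational(-23, 6)) = Rational(-199, 54) ≈ -3.6852)
Function('d')(M) = Add(2, Mul(-4, Pow(M, 2))) (Function('d')(M) = Add(2, Mul(-1, Pow(Add(M, M), 2))) = Add(2, Mul(-1, Pow(Mul(2, M), 2))) = Add(2, Mul(-1, Mul(4, Pow(M, 2)))) = Add(2, Mul(-4, Pow(M, 2))))
Mul(Function('d')(X), Function('g')(Function('V')(-1, 4), -1)) = Mul(Add(2, Mul(-4, Pow(Rational(-199, 54), 2))), 0) = Mul(Add(2, Mul(-4, Rational(39601, 2916))), 0) = Mul(Add(2, Rational(-39601, 729)), 0) = Mul(Rational(-38143, 729), 0) = 0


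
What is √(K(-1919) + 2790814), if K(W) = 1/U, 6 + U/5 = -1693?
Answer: √201399162071855/8495 ≈ 1670.6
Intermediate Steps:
U = -8495 (U = -30 + 5*(-1693) = -30 - 8465 = -8495)
K(W) = -1/8495 (K(W) = 1/(-8495) = -1/8495)
√(K(-1919) + 2790814) = √(-1/8495 + 2790814) = √(23707964929/8495) = √201399162071855/8495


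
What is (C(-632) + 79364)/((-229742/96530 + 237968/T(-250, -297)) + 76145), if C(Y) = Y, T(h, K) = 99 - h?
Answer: 221033332170/215678124311 ≈ 1.0248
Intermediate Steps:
(C(-632) + 79364)/((-229742/96530 + 237968/T(-250, -297)) + 76145) = (-632 + 79364)/((-229742/96530 + 237968/(99 - 1*(-250))) + 76145) = 78732/((-229742*1/96530 + 237968/(99 + 250)) + 76145) = 78732/((-114871/48265 + 237968/349) + 76145) = 78732/(11445435541/16844485 + 76145) = 78732/(1294068745866/16844485) = 78732*(16844485/1294068745866) = 221033332170/215678124311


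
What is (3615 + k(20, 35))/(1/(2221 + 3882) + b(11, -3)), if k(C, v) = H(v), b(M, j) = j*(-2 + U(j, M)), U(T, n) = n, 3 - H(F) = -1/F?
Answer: -772828993/5767300 ≈ -134.00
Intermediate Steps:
H(F) = 3 + 1/F (H(F) = 3 - (-1)/F = 3 + 1/F)
b(M, j) = j*(-2 + M)
k(C, v) = 3 + 1/v
(3615 + k(20, 35))/(1/(2221 + 3882) + b(11, -3)) = (3615 + (3 + 1/35))/(1/(2221 + 3882) - 3*(-2 + 11)) = (3615 + (3 + 1/35))/(1/6103 - 3*9) = (3615 + 106/35)/(1/6103 - 27) = 126631/(35*(-164780/6103)) = (126631/35)*(-6103/164780) = -772828993/5767300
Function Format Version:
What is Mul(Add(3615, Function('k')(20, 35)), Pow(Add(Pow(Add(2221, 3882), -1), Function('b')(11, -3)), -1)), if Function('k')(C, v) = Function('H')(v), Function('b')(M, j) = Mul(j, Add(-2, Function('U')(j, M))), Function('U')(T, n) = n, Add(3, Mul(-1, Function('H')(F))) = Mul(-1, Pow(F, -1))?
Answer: Rational(-772828993, 5767300) ≈ -134.00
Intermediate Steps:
Function('H')(F) = Add(3, Pow(F, -1)) (Function('H')(F) = Add(3, Mul(-1, Mul(-1, Pow(F, -1)))) = Add(3, Pow(F, -1)))
Function('b')(M, j) = Mul(j, Add(-2, M))
Function('k')(C, v) = Add(3, Pow(v, -1))
Mul(Add(3615, Function('k')(20, 35)), Pow(Add(Pow(Add(2221, 3882), -1), Function('b')(11, -3)), -1)) = Mul(Add(3615, Add(3, Pow(35, -1))), Pow(Add(Pow(Add(2221, 3882), -1), Mul(-3, Add(-2, 11))), -1)) = Mul(Add(3615, Add(3, Rational(1, 35))), Pow(Add(Pow(6103, -1), Mul(-3, 9)), -1)) = Mul(Add(3615, Rational(106, 35)), Pow(Add(Rational(1, 6103), -27), -1)) = Mul(Rational(126631, 35), Pow(Rational(-164780, 6103), -1)) = Mul(Rational(126631, 35), Rational(-6103, 164780)) = Rational(-772828993, 5767300)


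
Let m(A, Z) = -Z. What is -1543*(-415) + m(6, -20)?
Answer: 640365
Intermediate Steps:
-1543*(-415) + m(6, -20) = -1543*(-415) - 1*(-20) = 640345 + 20 = 640365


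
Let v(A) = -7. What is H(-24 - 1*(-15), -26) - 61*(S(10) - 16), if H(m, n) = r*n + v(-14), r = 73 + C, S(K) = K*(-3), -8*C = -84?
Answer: 628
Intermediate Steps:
C = 21/2 (C = -⅛*(-84) = 21/2 ≈ 10.500)
S(K) = -3*K
r = 167/2 (r = 73 + 21/2 = 167/2 ≈ 83.500)
H(m, n) = -7 + 167*n/2 (H(m, n) = 167*n/2 - 7 = -7 + 167*n/2)
H(-24 - 1*(-15), -26) - 61*(S(10) - 16) = (-7 + (167/2)*(-26)) - 61*(-3*10 - 16) = (-7 - 2171) - 61*(-30 - 16) = -2178 - 61*(-46) = -2178 + 2806 = 628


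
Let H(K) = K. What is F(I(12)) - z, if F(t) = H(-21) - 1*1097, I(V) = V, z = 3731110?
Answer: -3732228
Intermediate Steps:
F(t) = -1118 (F(t) = -21 - 1*1097 = -21 - 1097 = -1118)
F(I(12)) - z = -1118 - 1*3731110 = -1118 - 3731110 = -3732228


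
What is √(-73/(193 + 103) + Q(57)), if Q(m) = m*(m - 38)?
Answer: √23716630/148 ≈ 32.905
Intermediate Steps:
Q(m) = m*(-38 + m)
√(-73/(193 + 103) + Q(57)) = √(-73/(193 + 103) + 57*(-38 + 57)) = √(-73/296 + 57*19) = √(-73*1/296 + 1083) = √(-73/296 + 1083) = √(320495/296) = √23716630/148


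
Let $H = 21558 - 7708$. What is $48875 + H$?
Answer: $62725$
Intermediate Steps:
$H = 13850$
$48875 + H = 48875 + 13850 = 62725$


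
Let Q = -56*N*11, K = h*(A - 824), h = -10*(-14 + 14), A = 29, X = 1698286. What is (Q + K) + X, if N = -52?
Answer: 1730318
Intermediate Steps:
h = 0 (h = -10*0 = 0)
K = 0 (K = 0*(29 - 824) = 0*(-795) = 0)
Q = 32032 (Q = -56*(-52)*11 = 2912*11 = 32032)
(Q + K) + X = (32032 + 0) + 1698286 = 32032 + 1698286 = 1730318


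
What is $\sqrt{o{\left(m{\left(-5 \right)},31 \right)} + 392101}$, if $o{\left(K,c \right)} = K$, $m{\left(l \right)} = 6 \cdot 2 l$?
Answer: $\sqrt{392041} \approx 626.13$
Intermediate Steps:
$m{\left(l \right)} = 12 l$
$\sqrt{o{\left(m{\left(-5 \right)},31 \right)} + 392101} = \sqrt{12 \left(-5\right) + 392101} = \sqrt{-60 + 392101} = \sqrt{392041}$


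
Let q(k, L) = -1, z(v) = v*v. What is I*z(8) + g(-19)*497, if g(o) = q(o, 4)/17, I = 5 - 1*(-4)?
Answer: 9295/17 ≈ 546.76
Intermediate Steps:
z(v) = v²
I = 9 (I = 5 + 4 = 9)
g(o) = -1/17
I*z(8) + g(-19)*497 = 9*8² - 1/17*497 = 9*64 - 497/17 = 576 - 497/17 = 9295/17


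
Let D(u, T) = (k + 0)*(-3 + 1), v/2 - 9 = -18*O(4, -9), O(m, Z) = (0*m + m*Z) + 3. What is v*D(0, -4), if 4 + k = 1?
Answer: 7236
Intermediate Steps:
k = -3 (k = -4 + 1 = -3)
O(m, Z) = 3 + Z*m (O(m, Z) = (0 + Z*m) + 3 = Z*m + 3 = 3 + Z*m)
v = 1206 (v = 18 + 2*(-18*(3 - 9*4)) = 18 + 2*(-18*(3 - 36)) = 18 + 2*(-18*(-33)) = 18 + 2*594 = 18 + 1188 = 1206)
D(u, T) = 6 (D(u, T) = (-3 + 0)*(-3 + 1) = -3*(-2) = 6)
v*D(0, -4) = 1206*6 = 7236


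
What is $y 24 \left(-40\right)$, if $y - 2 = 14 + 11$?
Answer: $-25920$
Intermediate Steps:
$y = 27$ ($y = 2 + \left(14 + 11\right) = 2 + 25 = 27$)
$y 24 \left(-40\right) = 27 \cdot 24 \left(-40\right) = 648 \left(-40\right) = -25920$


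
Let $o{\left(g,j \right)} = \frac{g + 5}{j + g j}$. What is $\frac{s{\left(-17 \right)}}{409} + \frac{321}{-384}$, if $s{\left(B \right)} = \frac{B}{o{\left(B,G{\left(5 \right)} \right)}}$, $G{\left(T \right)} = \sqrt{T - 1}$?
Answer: $- \frac{148697}{157056} \approx -0.94678$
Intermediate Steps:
$G{\left(T \right)} = \sqrt{-1 + T}$
$o{\left(g,j \right)} = \frac{5 + g}{j + g j}$
$s{\left(B \right)} = \frac{2 B \left(1 + B\right)}{5 + B}$ ($s{\left(B \right)} = \frac{B}{\frac{1}{\sqrt{-1 + 5}} \frac{1}{1 + B} \left(5 + B\right)} = \frac{B}{\frac{1}{\sqrt{4}} \frac{1}{1 + B} \left(5 + B\right)} = \frac{B}{\frac{1}{2} \frac{1}{1 + B} \left(5 + B\right)} = B \frac{2 \left(1 + B\right)}{5 + B} = \frac{2 B \left(1 + B\right)}{5 + B}$)
$\frac{s{\left(-17 \right)}}{409} + \frac{321}{-384} = \frac{2 \left(-17\right) \frac{1}{5 - 17} \left(1 - 17\right)}{409} + \frac{321}{-384} = 2 \left(-17\right) \frac{1}{-12} \left(-16\right) \frac{1}{409} + 321 \left(- \frac{1}{384}\right) = 2 \left(-17\right) \left(- \frac{1}{12}\right) \left(-16\right) \frac{1}{409} - \frac{107}{128} = \left(- \frac{136}{3}\right) \frac{1}{409} - \frac{107}{128} = - \frac{136}{1227} - \frac{107}{128} = - \frac{148697}{157056}$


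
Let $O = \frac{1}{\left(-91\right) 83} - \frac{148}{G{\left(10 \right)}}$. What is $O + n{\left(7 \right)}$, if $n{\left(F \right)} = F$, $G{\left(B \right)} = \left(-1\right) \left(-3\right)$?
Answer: $- \frac{959234}{22659} \approx -42.333$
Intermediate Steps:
$G{\left(B \right)} = 3$
$O = - \frac{1117847}{22659}$ ($O = \frac{1}{\left(-91\right) 83} - \frac{148}{3} = \left(- \frac{1}{91}\right) \frac{1}{83} - \frac{148}{3} = - \frac{1}{7553} - \frac{148}{3} = - \frac{1117847}{22659} \approx -49.333$)
$O + n{\left(7 \right)} = - \frac{1117847}{22659} + 7 = - \frac{959234}{22659}$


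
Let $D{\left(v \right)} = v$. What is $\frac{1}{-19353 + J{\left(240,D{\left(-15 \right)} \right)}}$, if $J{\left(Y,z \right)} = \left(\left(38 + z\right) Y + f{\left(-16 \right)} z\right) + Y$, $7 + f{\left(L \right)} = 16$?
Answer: $- \frac{1}{13728} \approx -7.2844 \cdot 10^{-5}$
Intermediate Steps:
$f{\left(L \right)} = 9$ ($f{\left(L \right)} = -7 + 16 = 9$)
$J{\left(Y,z \right)} = Y + 9 z + Y \left(38 + z\right)$ ($J{\left(Y,z \right)} = \left(\left(38 + z\right) Y + 9 z\right) + Y = \left(Y \left(38 + z\right) + 9 z\right) + Y = \left(9 z + Y \left(38 + z\right)\right) + Y = Y + 9 z + Y \left(38 + z\right)$)
$\frac{1}{-19353 + J{\left(240,D{\left(-15 \right)} \right)}} = \frac{1}{-19353 + \left(9 \left(-15\right) + 39 \cdot 240 + 240 \left(-15\right)\right)} = \frac{1}{-19353 - -5625} = \frac{1}{-19353 + 5625} = \frac{1}{-13728} = - \frac{1}{13728}$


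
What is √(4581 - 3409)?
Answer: 2*√293 ≈ 34.234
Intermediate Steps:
√(4581 - 3409) = √1172 = 2*√293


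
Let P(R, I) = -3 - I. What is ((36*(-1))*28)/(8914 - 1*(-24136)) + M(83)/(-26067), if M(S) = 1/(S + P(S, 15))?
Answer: -170794289/5599843275 ≈ -0.030500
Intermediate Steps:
M(S) = 1/(-18 + S) (M(S) = 1/(S + (-3 - 1*15)) = 1/(S + (-3 - 15)) = 1/(S - 18) = 1/(-18 + S))
((36*(-1))*28)/(8914 - 1*(-24136)) + M(83)/(-26067) = ((36*(-1))*28)/(8914 - 1*(-24136)) + 1/((-18 + 83)*(-26067)) = (-36*28)/(8914 + 24136) - 1/26067/65 = -1008/33050 + (1/65)*(-1/26067) = -1008*1/33050 - 1/1694355 = -504/16525 - 1/1694355 = -170794289/5599843275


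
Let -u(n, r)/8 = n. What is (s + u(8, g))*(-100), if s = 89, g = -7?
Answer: -2500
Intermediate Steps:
u(n, r) = -8*n
(s + u(8, g))*(-100) = (89 - 8*8)*(-100) = (89 - 64)*(-100) = 25*(-100) = -2500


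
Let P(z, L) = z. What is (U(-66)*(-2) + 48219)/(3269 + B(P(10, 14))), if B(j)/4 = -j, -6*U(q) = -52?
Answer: 144605/9687 ≈ 14.928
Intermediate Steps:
U(q) = 26/3 (U(q) = -⅙*(-52) = 26/3)
B(j) = -4*j (B(j) = 4*(-j) = -4*j)
(U(-66)*(-2) + 48219)/(3269 + B(P(10, 14))) = ((26/3)*(-2) + 48219)/(3269 - 4*10) = (-52/3 + 48219)/(3269 - 40) = (144605/3)/3229 = (144605/3)*(1/3229) = 144605/9687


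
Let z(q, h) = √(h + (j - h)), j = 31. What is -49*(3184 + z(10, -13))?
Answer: -156016 - 49*√31 ≈ -1.5629e+5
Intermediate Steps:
z(q, h) = √31 (z(q, h) = √(h + (31 - h)) = √31)
-49*(3184 + z(10, -13)) = -49*(3184 + √31) = -156016 - 49*√31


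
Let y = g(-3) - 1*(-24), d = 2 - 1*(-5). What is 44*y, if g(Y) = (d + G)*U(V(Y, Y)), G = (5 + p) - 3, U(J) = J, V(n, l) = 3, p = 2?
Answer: 2508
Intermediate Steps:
d = 7 (d = 2 + 5 = 7)
G = 4 (G = (5 + 2) - 3 = 7 - 3 = 4)
g(Y) = 33 (g(Y) = (7 + 4)*3 = 11*3 = 33)
y = 57 (y = 33 - 1*(-24) = 33 + 24 = 57)
44*y = 44*57 = 2508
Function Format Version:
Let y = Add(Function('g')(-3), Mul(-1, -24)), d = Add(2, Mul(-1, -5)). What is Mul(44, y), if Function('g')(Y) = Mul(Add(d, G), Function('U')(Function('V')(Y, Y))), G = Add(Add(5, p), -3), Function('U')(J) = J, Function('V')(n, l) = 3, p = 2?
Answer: 2508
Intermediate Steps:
d = 7 (d = Add(2, 5) = 7)
G = 4 (G = Add(Add(5, 2), -3) = Add(7, -3) = 4)
Function('g')(Y) = 33 (Function('g')(Y) = Mul(Add(7, 4), 3) = Mul(11, 3) = 33)
y = 57 (y = Add(33, Mul(-1, -24)) = Add(33, 24) = 57)
Mul(44, y) = Mul(44, 57) = 2508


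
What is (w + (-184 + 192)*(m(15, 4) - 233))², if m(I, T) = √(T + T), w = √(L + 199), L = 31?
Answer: (1864 - √230 - 16*√2)² ≈ 3.3350e+6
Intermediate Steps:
w = √230 (w = √(31 + 199) = √230 ≈ 15.166)
m(I, T) = √2*√T (m(I, T) = √(2*T) = √2*√T)
(w + (-184 + 192)*(m(15, 4) - 233))² = (√230 + (-184 + 192)*(√2*√4 - 233))² = (√230 + 8*(√2*2 - 233))² = (√230 + 8*(2*√2 - 233))² = (√230 + 8*(-233 + 2*√2))² = (√230 + (-1864 + 16*√2))² = (-1864 + √230 + 16*√2)²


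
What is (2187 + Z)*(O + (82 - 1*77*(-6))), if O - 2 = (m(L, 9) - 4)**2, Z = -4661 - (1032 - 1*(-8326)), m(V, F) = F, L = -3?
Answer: -6756072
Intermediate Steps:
Z = -14019 (Z = -4661 - (1032 + 8326) = -4661 - 1*9358 = -4661 - 9358 = -14019)
O = 27 (O = 2 + (9 - 4)**2 = 2 + 5**2 = 2 + 25 = 27)
(2187 + Z)*(O + (82 - 1*77*(-6))) = (2187 - 14019)*(27 + (82 - 1*77*(-6))) = -11832*(27 + (82 - 77*(-6))) = -11832*(27 + (82 + 462)) = -11832*(27 + 544) = -11832*571 = -6756072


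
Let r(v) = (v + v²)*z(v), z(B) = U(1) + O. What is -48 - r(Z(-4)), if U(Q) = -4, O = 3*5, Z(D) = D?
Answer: -180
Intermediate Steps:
O = 15
z(B) = 11 (z(B) = -4 + 15 = 11)
r(v) = 11*v + 11*v² (r(v) = (v + v²)*11 = 11*v + 11*v²)
-48 - r(Z(-4)) = -48 - 11*(-4)*(1 - 4) = -48 - 11*(-4)*(-3) = -48 - 1*132 = -48 - 132 = -180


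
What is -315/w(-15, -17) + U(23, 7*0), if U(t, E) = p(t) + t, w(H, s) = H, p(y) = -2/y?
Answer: 1010/23 ≈ 43.913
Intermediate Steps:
U(t, E) = t - 2/t (U(t, E) = -2/t + t = t - 2/t)
-315/w(-15, -17) + U(23, 7*0) = -315/(-15) + (23 - 2/23) = -315*(-1/15) + (23 - 2*1/23) = 21 + (23 - 2/23) = 21 + 527/23 = 1010/23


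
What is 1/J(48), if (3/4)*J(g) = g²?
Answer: 1/3072 ≈ 0.00032552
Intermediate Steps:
J(g) = 4*g²/3
1/J(48) = 1/((4/3)*48²) = 1/((4/3)*2304) = 1/3072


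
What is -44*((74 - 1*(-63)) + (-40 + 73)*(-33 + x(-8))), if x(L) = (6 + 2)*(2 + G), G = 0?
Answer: 18656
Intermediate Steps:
x(L) = 16 (x(L) = (6 + 2)*(2 + 0) = 8*2 = 16)
-44*((74 - 1*(-63)) + (-40 + 73)*(-33 + x(-8))) = -44*((74 - 1*(-63)) + (-40 + 73)*(-33 + 16)) = -44*((74 + 63) + 33*(-17)) = -44*(137 - 561) = -44*(-424) = 18656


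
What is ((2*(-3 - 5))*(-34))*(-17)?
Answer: -9248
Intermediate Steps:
((2*(-3 - 5))*(-34))*(-17) = ((2*(-8))*(-34))*(-17) = -16*(-34)*(-17) = 544*(-17) = -9248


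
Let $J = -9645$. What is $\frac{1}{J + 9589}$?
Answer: $- \frac{1}{56} \approx -0.017857$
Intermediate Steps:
$\frac{1}{J + 9589} = \frac{1}{-9645 + 9589} = \frac{1}{-56} = - \frac{1}{56}$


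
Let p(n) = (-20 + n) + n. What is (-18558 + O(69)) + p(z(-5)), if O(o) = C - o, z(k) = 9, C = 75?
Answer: -18554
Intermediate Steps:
p(n) = -20 + 2*n
O(o) = 75 - o
(-18558 + O(69)) + p(z(-5)) = (-18558 + (75 - 1*69)) + (-20 + 2*9) = (-18558 + (75 - 69)) + (-20 + 18) = (-18558 + 6) - 2 = -18552 - 2 = -18554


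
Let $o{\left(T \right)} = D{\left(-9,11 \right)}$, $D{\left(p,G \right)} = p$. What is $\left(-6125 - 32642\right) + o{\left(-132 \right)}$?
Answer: $-38776$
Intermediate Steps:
$o{\left(T \right)} = -9$
$\left(-6125 - 32642\right) + o{\left(-132 \right)} = \left(-6125 - 32642\right) - 9 = -38767 - 9 = -38776$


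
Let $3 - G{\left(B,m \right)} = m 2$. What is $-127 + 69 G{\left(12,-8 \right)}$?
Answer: $1184$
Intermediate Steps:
$G{\left(B,m \right)} = 3 - 2 m$ ($G{\left(B,m \right)} = 3 - m 2 = 3 - 2 m$)
$-127 + 69 G{\left(12,-8 \right)} = -127 + 69 \left(3 - -16\right) = -127 + 69 \left(3 + 16\right) = -127 + 69 \cdot 19 = -127 + 1311 = 1184$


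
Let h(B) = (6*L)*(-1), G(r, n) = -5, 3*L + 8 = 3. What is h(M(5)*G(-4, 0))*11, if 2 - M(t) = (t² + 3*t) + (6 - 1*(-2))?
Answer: 110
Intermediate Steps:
L = -5/3 (L = -8/3 + (⅓)*3 = -8/3 + 1 = -5/3 ≈ -1.6667)
M(t) = -6 - t² - 3*t (M(t) = 2 - ((t² + 3*t) + (6 - 1*(-2))) = 2 - ((t² + 3*t) + (6 + 2)) = 2 - ((t² + 3*t) + 8) = 2 - (8 + t² + 3*t) = 2 + (-8 - t² - 3*t) = -6 - t² - 3*t)
h(B) = 10 (h(B) = (6*(-5/3))*(-1) = -10*(-1) = 10)
h(M(5)*G(-4, 0))*11 = 10*11 = 110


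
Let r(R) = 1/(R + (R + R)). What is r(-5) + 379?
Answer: 5684/15 ≈ 378.93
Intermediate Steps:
r(R) = 1/(3*R) (r(R) = 1/(R + 2*R) = 1/(3*R))
r(-5) + 379 = (⅓)/(-5) + 379 = (⅓)*(-⅕) + 379 = -1/15 + 379 = 5684/15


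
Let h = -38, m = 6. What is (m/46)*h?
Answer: -114/23 ≈ -4.9565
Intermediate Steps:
(m/46)*h = (6/46)*(-38) = ((1/46)*6)*(-38) = (3/23)*(-38) = -114/23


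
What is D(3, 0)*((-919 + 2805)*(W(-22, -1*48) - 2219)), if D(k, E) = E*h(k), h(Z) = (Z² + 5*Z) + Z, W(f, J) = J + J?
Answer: 0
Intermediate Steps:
W(f, J) = 2*J
h(Z) = Z² + 6*Z
D(k, E) = E*k*(6 + k) (D(k, E) = E*(k*(6 + k)) = E*k*(6 + k))
D(3, 0)*((-919 + 2805)*(W(-22, -1*48) - 2219)) = (0*3*(6 + 3))*((-919 + 2805)*(2*(-1*48) - 2219)) = (0*3*9)*(1886*(2*(-48) - 2219)) = 0*(1886*(-96 - 2219)) = 0*(1886*(-2315)) = 0*(-4366090) = 0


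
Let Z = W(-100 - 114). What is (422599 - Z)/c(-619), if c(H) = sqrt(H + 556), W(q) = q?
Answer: -422813*I*sqrt(7)/21 ≈ -53269.0*I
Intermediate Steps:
Z = -214 (Z = -100 - 114 = -214)
c(H) = sqrt(556 + H)
(422599 - Z)/c(-619) = (422599 - 1*(-214))/(sqrt(556 - 619)) = (422599 + 214)/(sqrt(-63)) = 422813/((3*I*sqrt(7))) = 422813*(-I*sqrt(7)/21) = -422813*I*sqrt(7)/21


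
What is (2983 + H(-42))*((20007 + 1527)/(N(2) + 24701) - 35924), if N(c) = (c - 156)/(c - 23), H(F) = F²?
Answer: -12640320609806/74125 ≈ -1.7053e+8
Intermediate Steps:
N(c) = (-156 + c)/(-23 + c)
(2983 + H(-42))*((20007 + 1527)/(N(2) + 24701) - 35924) = (2983 + (-42)²)*((20007 + 1527)/((-156 + 2)/(-23 + 2) + 24701) - 35924) = (2983 + 1764)*(21534/(-154/(-21) + 24701) - 35924) = 4747*(21534/(-1/21*(-154) + 24701) - 35924) = 4747*(21534/(22/3 + 24701) - 35924) = 4747*(21534/(74125/3) - 35924) = 4747*(21534*(3/74125) - 35924) = 4747*(64602/74125 - 35924) = 4747*(-2662801898/74125) = -12640320609806/74125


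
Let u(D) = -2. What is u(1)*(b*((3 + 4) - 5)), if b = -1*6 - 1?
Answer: 28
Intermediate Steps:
b = -7 (b = -6 - 1 = -7)
u(1)*(b*((3 + 4) - 5)) = -(-14)*((3 + 4) - 5) = -(-14)*(7 - 5) = -(-14)*2 = -2*(-14) = 28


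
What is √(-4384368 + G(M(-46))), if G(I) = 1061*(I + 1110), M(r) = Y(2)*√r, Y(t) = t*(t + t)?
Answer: √(-3206658 + 8488*I*√46) ≈ 16.07 + 1790.8*I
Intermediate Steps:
Y(t) = 2*t² (Y(t) = t*(2*t) = 2*t²)
M(r) = 8*√r (M(r) = (2*2²)*√r = (2*4)*√r = 8*√r)
G(I) = 1177710 + 1061*I (G(I) = 1061*(1110 + I) = 1177710 + 1061*I)
√(-4384368 + G(M(-46))) = √(-4384368 + (1177710 + 1061*(8*√(-46)))) = √(-4384368 + (1177710 + 1061*(8*(I*√46)))) = √(-4384368 + (1177710 + 1061*(8*I*√46))) = √(-4384368 + (1177710 + 8488*I*√46)) = √(-3206658 + 8488*I*√46)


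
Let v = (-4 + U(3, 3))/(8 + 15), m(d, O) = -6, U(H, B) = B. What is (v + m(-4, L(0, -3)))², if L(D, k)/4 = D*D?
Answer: 19321/529 ≈ 36.524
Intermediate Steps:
L(D, k) = 4*D² (L(D, k) = 4*(D*D) = 4*D²)
v = -1/23 (v = (-4 + 3)/(8 + 15) = -1/23 ≈ -0.043478)
(v + m(-4, L(0, -3)))² = (-1/23 - 6)² = (-139/23)² = 19321/529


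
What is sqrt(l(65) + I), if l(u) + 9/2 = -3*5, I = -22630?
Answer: I*sqrt(90598)/2 ≈ 150.5*I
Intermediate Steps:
l(u) = -39/2 (l(u) = -9/2 - 3*5 = -9/2 - 15 = -39/2)
sqrt(l(65) + I) = sqrt(-39/2 - 22630) = sqrt(-45299/2) = I*sqrt(90598)/2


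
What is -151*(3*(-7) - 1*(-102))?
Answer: -12231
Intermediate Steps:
-151*(3*(-7) - 1*(-102)) = -151*(-21 + 102) = -151*81 = -12231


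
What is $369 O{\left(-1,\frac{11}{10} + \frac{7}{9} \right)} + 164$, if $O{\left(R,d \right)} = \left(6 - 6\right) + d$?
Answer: $\frac{8569}{10} \approx 856.9$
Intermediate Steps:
$O{\left(R,d \right)} = d$ ($O{\left(R,d \right)} = 0 + d = d$)
$369 O{\left(-1,\frac{11}{10} + \frac{7}{9} \right)} + 164 = 369 \left(\frac{11}{10} + \frac{7}{9}\right) + 164 = 369 \cdot \frac{169}{90} + 164 = \frac{6929}{10} + 164 = \frac{8569}{10}$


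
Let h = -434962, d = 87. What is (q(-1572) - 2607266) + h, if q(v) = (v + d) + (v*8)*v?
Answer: 16725759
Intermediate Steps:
q(v) = 87 + v + 8*v² (q(v) = (v + 87) + (v*8)*v = (87 + v) + (8*v)*v = (87 + v) + 8*v² = 87 + v + 8*v²)
(q(-1572) - 2607266) + h = ((87 - 1572 + 8*(-1572)²) - 2607266) - 434962 = ((87 - 1572 + 8*2471184) - 2607266) - 434962 = ((87 - 1572 + 19769472) - 2607266) - 434962 = (19767987 - 2607266) - 434962 = 17160721 - 434962 = 16725759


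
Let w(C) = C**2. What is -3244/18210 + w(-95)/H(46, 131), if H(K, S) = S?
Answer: 81960143/1192755 ≈ 68.715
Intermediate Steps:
-3244/18210 + w(-95)/H(46, 131) = -3244/18210 + (-95)**2/131 = -3244*1/18210 + 9025*(1/131) = -1622/9105 + 9025/131 = 81960143/1192755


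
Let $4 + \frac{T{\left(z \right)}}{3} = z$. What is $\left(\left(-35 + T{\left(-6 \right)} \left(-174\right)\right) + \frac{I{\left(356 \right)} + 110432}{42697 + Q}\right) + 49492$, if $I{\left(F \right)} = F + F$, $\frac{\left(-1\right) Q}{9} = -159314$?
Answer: $\frac{80731959215}{1476523} \approx 54677.0$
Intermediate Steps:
$Q = 1433826$ ($Q = \left(-9\right) \left(-159314\right) = 1433826$)
$T{\left(z \right)} = -12 + 3 z$
$I{\left(F \right)} = 2 F$
$\left(\left(-35 + T{\left(-6 \right)} \left(-174\right)\right) + \frac{I{\left(356 \right)} + 110432}{42697 + Q}\right) + 49492 = \left(\left(-35 + \left(-12 + 3 \left(-6\right)\right) \left(-174\right)\right) + \frac{2 \cdot 356 + 110432}{42697 + 1433826}\right) + 49492 = \left(\left(-35 + \left(-12 - 18\right) \left(-174\right)\right) + \frac{712 + 110432}{1476523}\right) + 49492 = \left(\left(-35 - -5220\right) + 111144 \cdot \frac{1}{1476523}\right) + 49492 = \left(\left(-35 + 5220\right) + \frac{111144}{1476523}\right) + 49492 = \left(5185 + \frac{111144}{1476523}\right) + 49492 = \frac{7655882899}{1476523} + 49492 = \frac{80731959215}{1476523}$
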